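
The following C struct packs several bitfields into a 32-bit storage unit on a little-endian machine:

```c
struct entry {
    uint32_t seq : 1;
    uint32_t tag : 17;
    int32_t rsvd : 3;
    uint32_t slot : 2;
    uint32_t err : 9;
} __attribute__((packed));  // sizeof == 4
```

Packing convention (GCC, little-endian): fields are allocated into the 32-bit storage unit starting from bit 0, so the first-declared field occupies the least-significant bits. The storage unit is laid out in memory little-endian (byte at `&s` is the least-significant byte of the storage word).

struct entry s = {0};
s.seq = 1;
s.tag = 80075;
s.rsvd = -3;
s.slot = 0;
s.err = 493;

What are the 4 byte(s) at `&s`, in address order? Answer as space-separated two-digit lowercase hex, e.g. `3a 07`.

seq:1 = 1 → 0x1 << 0 → word 0x00000001
tag:17 = 80075 → 0x138cb << 1 → word 0x00027197
rsvd:3 = -3 → 0x5 << 18 → word 0x00167197
slot:2 = 0 → 0x0 << 21 → word 0x00167197
err:9 = 493 → 0x1ed << 23 → word 0xf6967197
word = 0xf6967197 → little-endian bytes:
  [0]=0x97  [1]=0x71  [2]=0x96  [3]=0xf6

97 71 96 f6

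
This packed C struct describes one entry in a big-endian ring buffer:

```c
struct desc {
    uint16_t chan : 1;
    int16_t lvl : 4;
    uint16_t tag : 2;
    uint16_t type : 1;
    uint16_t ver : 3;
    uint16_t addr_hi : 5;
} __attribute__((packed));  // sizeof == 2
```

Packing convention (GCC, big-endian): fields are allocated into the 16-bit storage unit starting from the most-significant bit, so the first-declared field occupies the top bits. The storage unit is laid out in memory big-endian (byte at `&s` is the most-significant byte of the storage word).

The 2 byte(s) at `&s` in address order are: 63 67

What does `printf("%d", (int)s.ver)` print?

3

[0]=0x63 [1]=0x67 (big-endian) → word 0x6367
chan [15+:1] = (word>>15) & 0x1 = 0
lvl [11+:4] = (word>>11) & 0xf = 12
tag [9+:2] = (word>>9) & 0x3 = 1
type [8+:1] = (word>>8) & 0x1 = 1
ver [5+:3] = (word>>5) & 0x7 = 3  ←
addr_hi [0+:5] = (word>>0) & 0x1f = 7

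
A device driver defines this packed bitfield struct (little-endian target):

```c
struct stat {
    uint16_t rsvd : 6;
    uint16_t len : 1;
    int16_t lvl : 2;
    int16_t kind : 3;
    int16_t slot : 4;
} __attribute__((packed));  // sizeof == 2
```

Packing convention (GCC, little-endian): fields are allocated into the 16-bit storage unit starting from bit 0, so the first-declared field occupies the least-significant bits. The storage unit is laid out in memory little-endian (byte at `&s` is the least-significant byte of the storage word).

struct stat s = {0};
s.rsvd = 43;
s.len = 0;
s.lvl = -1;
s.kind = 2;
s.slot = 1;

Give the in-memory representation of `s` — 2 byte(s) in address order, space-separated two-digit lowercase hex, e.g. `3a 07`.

ab 15

rsvd:6 = 43 → 0x2b << 0 → word 0x002b
len:1 = 0 → 0x0 << 6 → word 0x002b
lvl:2 = -1 → 0x3 << 7 → word 0x01ab
kind:3 = 2 → 0x2 << 9 → word 0x05ab
slot:4 = 1 → 0x1 << 12 → word 0x15ab
word = 0x15ab → little-endian bytes:
  [0]=0xab  [1]=0x15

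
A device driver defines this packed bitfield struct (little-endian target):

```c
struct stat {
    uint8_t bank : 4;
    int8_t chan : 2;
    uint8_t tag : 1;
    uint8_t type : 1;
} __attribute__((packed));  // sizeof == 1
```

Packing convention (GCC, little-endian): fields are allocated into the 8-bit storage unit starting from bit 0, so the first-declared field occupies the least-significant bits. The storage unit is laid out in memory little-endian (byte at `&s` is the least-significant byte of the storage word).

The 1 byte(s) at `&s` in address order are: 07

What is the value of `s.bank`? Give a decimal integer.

7

[0]=0x07 (little-endian) → word 0x07
bank [0+:4] = (word>>0) & 0xf = 7  ←
chan [4+:2] = (word>>4) & 0x3 = 0
tag [6+:1] = (word>>6) & 0x1 = 0
type [7+:1] = (word>>7) & 0x1 = 0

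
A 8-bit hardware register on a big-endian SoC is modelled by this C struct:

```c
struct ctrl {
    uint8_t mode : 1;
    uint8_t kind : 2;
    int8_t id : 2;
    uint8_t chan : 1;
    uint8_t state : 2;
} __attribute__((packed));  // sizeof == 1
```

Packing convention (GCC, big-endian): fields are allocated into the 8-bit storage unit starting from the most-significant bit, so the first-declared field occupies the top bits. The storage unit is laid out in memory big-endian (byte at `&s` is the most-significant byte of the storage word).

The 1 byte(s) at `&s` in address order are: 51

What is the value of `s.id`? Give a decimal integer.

[0]=0x51 (big-endian) → word 0x51
mode [7+:1] = (word>>7) & 0x1 = 0
kind [5+:2] = (word>>5) & 0x3 = 2
id [3+:2] = (word>>3) & 0x3 = 2  ←
chan [2+:1] = (word>>2) & 0x1 = 0
state [0+:2] = (word>>0) & 0x3 = 1
id signed 2b, MSB=1: 2 - 4 = -2

-2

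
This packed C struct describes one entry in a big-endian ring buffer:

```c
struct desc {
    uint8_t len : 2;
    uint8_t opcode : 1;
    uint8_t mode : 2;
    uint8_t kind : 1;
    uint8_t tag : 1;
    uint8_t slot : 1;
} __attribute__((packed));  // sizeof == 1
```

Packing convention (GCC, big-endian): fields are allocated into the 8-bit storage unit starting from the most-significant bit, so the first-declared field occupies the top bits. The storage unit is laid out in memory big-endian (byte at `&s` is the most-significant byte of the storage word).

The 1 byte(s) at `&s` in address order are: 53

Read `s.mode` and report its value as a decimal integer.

[0]=0x53 (big-endian) → word 0x53
len:2 @ bit 6 → (0x53>>6)&0x3 = 0x1
opcode:1 @ bit 5 → (0x53>>5)&0x1 = 0x0
mode:2 @ bit 3 → (0x53>>3)&0x3 = 0x2  ←
kind:1 @ bit 2 → (0x53>>2)&0x1 = 0x0
tag:1 @ bit 1 → (0x53>>1)&0x1 = 0x1
slot:1 @ bit 0 → (0x53>>0)&0x1 = 0x1

2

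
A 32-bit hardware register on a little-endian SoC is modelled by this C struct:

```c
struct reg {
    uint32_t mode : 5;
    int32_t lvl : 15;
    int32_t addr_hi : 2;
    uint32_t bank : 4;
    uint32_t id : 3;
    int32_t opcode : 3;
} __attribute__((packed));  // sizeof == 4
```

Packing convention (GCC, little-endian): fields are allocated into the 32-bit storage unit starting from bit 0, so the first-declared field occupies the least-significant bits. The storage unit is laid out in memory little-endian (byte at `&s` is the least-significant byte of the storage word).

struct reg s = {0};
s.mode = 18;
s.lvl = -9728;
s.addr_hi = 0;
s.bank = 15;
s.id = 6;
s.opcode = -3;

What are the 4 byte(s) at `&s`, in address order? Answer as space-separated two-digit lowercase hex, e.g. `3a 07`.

12 40 cb bb

mode:5 = 18 → 0x12 << 0 → word 0x00000012
lvl:15 = -9728 → 0x5a00 << 5 → word 0x000b4012
addr_hi:2 = 0 → 0x0 << 20 → word 0x000b4012
bank:4 = 15 → 0xf << 22 → word 0x03cb4012
id:3 = 6 → 0x6 << 26 → word 0x1bcb4012
opcode:3 = -3 → 0x5 << 29 → word 0xbbcb4012
word = 0xbbcb4012 → little-endian bytes:
  [0]=0x12  [1]=0x40  [2]=0xcb  [3]=0xbb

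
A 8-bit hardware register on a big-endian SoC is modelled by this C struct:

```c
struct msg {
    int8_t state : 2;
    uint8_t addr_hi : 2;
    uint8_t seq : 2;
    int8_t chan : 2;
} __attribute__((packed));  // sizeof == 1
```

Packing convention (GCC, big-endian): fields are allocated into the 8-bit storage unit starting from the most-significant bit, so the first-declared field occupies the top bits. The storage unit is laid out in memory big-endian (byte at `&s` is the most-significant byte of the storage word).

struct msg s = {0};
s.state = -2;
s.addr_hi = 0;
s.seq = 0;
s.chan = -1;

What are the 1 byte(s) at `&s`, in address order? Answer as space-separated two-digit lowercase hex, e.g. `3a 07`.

83

state (2b) val=-2 bits=0x2 at bit 6: 0x80
addr_hi (2b) val=0 bits=0x0 at bit 4: 0x80
seq (2b) val=0 bits=0x0 at bit 2: 0x80
chan (2b) val=-1 bits=0x3 at bit 0: 0x83
word = 0x83 → big-endian bytes:
  [0]=0x83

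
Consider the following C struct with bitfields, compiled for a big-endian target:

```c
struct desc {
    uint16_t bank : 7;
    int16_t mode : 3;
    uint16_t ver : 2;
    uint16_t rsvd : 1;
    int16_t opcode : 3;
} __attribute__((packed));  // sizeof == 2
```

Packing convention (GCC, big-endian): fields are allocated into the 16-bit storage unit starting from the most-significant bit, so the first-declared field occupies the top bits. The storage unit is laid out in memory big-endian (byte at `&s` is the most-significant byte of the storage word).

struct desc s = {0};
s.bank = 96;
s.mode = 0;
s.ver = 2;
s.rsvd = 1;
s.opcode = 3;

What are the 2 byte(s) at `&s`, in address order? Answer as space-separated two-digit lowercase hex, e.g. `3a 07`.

c0 2b

bank (7b) val=96 bits=0x60 at bit 9: 0xc000
mode (3b) val=0 bits=0x0 at bit 6: 0xc000
ver (2b) val=2 bits=0x2 at bit 4: 0xc020
rsvd (1b) val=1 bits=0x1 at bit 3: 0xc028
opcode (3b) val=3 bits=0x3 at bit 0: 0xc02b
word = 0xc02b → big-endian bytes:
  [0]=0xc0  [1]=0x2b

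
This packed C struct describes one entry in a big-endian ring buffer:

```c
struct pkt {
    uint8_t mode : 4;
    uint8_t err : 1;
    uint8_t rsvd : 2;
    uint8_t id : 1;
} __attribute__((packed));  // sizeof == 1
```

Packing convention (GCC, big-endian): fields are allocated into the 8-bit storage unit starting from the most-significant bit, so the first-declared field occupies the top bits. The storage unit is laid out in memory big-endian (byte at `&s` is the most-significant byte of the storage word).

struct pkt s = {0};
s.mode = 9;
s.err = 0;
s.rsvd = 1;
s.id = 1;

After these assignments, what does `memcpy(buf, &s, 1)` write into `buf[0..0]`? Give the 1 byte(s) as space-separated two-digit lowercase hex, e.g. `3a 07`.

mode (4b) val=9 bits=0x9 at bit 4: 0x90
err (1b) val=0 bits=0x0 at bit 3: 0x90
rsvd (2b) val=1 bits=0x1 at bit 1: 0x92
id (1b) val=1 bits=0x1 at bit 0: 0x93
word = 0x93 → big-endian bytes:
  [0]=0x93

93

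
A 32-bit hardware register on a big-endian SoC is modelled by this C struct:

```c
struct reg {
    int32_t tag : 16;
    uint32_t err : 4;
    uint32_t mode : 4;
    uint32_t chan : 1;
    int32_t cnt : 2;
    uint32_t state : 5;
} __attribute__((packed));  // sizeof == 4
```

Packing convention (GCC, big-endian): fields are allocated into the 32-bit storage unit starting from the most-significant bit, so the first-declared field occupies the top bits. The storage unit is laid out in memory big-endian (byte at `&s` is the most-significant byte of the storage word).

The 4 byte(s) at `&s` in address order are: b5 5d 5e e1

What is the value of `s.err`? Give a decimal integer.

5

[0]=0xb5 [1]=0x5d [2]=0x5e [3]=0xe1 (big-endian) → word 0xb55d5ee1
tag [16+:16] = (word>>16) & 0xffff = 46429
err [12+:4] = (word>>12) & 0xf = 5  ←
mode [8+:4] = (word>>8) & 0xf = 14
chan [7+:1] = (word>>7) & 0x1 = 1
cnt [5+:2] = (word>>5) & 0x3 = 3
state [0+:5] = (word>>0) & 0x1f = 1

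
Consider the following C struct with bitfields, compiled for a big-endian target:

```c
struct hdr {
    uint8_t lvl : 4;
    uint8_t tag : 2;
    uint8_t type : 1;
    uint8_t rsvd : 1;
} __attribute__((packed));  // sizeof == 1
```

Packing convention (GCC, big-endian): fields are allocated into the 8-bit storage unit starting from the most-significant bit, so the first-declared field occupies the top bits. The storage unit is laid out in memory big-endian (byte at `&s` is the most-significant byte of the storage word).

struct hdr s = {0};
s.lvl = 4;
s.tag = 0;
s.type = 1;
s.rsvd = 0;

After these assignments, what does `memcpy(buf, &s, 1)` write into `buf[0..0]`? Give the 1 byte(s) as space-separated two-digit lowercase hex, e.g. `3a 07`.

[4+:4] lvl=4 & 0xf = 0x4; word=0x40
[2+:2] tag=0 & 0x3 = 0x0; word=0x40
[1+:1] type=1 & 0x1 = 0x1; word=0x42
[0+:1] rsvd=0 & 0x1 = 0x0; word=0x42
word = 0x42 → big-endian bytes:
  [0]=0x42

42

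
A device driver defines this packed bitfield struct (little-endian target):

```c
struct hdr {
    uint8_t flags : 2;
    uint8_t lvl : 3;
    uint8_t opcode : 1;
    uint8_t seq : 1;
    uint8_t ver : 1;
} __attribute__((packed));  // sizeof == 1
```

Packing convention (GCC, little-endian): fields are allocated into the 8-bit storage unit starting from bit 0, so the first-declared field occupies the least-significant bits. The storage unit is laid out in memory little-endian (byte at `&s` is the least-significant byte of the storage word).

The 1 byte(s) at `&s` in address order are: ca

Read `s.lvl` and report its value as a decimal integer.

2

[0]=0xca (little-endian) → word 0xca
flags:2 @ bit 0 → (0xca>>0)&0x3 = 0x2
lvl:3 @ bit 2 → (0xca>>2)&0x7 = 0x2  ←
opcode:1 @ bit 5 → (0xca>>5)&0x1 = 0x0
seq:1 @ bit 6 → (0xca>>6)&0x1 = 0x1
ver:1 @ bit 7 → (0xca>>7)&0x1 = 0x1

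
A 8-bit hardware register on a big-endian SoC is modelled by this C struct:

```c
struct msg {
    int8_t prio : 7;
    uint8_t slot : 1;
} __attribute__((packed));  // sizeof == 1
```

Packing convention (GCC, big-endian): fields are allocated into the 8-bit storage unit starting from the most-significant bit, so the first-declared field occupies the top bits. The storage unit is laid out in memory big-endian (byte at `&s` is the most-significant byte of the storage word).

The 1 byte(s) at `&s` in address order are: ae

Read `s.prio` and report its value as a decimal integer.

-41

[0]=0xae (big-endian) → word 0xae
prio [1+:7] = (word>>1) & 0x7f = 87  ←
slot [0+:1] = (word>>0) & 0x1 = 0
prio signed 7b, MSB=1: 87 - 128 = -41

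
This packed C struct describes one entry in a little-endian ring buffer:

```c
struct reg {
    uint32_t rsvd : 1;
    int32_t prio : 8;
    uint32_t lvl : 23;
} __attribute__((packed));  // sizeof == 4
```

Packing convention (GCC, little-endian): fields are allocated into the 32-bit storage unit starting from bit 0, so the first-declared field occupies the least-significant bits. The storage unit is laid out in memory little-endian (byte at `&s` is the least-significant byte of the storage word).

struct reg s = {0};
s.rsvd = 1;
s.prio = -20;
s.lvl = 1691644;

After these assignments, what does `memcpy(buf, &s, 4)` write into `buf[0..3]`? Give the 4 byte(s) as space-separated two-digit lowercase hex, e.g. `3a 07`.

d9 f9 9f 33

rsvd (1b) val=1 bits=0x1 at bit 0: 0x00000001
prio (8b) val=-20 bits=0xec at bit 1: 0x000001d9
lvl (23b) val=1691644 bits=0x19cffc at bit 9: 0x339ff9d9
word = 0x339ff9d9 → little-endian bytes:
  [0]=0xd9  [1]=0xf9  [2]=0x9f  [3]=0x33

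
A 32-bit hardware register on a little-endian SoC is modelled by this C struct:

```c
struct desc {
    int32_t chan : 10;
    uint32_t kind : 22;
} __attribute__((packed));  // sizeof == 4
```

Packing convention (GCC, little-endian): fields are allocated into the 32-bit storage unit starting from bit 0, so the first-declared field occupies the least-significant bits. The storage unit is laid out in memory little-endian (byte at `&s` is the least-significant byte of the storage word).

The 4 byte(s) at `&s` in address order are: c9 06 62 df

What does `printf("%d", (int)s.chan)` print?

-311

[0]=0xc9 [1]=0x06 [2]=0x62 [3]=0xdf (little-endian) → word 0xdf6206c9
chan [0+:10] = (word>>0) & 0x3ff = 713  ←
kind [10+:22] = (word>>10) & 0x3fffff = 3659905
chan signed 10b, MSB=1: 713 - 1024 = -311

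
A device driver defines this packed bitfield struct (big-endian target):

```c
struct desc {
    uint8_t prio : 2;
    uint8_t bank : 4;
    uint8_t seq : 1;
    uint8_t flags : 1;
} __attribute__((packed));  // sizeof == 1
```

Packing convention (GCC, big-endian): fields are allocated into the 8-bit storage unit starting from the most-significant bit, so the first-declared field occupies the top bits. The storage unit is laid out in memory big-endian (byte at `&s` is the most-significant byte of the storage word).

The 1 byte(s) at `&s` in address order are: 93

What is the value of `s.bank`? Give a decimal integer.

4

[0]=0x93 (big-endian) → word 0x93
prio [6+:2] = (word>>6) & 0x3 = 2
bank [2+:4] = (word>>2) & 0xf = 4  ←
seq [1+:1] = (word>>1) & 0x1 = 1
flags [0+:1] = (word>>0) & 0x1 = 1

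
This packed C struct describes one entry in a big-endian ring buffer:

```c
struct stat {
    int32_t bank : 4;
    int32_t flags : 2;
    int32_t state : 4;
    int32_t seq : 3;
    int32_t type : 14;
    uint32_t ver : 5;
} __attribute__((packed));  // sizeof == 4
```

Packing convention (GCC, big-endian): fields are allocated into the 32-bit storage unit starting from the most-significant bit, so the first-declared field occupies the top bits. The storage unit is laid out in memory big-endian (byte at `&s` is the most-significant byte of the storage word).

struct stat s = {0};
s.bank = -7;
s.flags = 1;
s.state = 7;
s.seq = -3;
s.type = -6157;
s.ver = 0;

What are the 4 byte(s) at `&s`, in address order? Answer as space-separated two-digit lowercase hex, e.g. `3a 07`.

bank (4b) val=-7 bits=0x9 at bit 28: 0x90000000
flags (2b) val=1 bits=0x1 at bit 26: 0x94000000
state (4b) val=7 bits=0x7 at bit 22: 0x95c00000
seq (3b) val=-3 bits=0x5 at bit 19: 0x95e80000
type (14b) val=-6157 bits=0x27f3 at bit 5: 0x95ecfe60
ver (5b) val=0 bits=0x0 at bit 0: 0x95ecfe60
word = 0x95ecfe60 → big-endian bytes:
  [0]=0x95  [1]=0xec  [2]=0xfe  [3]=0x60

95 ec fe 60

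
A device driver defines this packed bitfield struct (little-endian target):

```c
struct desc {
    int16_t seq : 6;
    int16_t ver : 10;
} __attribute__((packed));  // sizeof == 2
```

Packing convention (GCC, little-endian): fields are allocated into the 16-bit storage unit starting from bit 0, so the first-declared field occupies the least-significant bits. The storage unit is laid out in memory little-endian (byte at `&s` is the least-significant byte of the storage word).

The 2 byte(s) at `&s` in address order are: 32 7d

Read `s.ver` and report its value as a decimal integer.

500

[0]=0x32 [1]=0x7d (little-endian) → word 0x7d32
seq [0+:6] = (word>>0) & 0x3f = 50
ver [6+:10] = (word>>6) & 0x3ff = 500  ←
ver signed 10b, MSB=0: value = 500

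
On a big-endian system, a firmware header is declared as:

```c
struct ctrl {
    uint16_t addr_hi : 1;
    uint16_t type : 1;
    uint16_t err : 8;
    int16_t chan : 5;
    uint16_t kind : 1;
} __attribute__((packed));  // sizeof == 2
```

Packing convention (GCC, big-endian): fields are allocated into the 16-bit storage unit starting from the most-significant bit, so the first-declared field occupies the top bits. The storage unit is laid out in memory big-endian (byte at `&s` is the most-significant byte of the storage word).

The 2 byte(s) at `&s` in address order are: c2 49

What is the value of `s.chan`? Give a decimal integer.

[0]=0xc2 [1]=0x49 (big-endian) → word 0xc249
addr_hi:1 @ bit 15 → (0xc249>>15)&0x1 = 0x1
type:1 @ bit 14 → (0xc249>>14)&0x1 = 0x1
err:8 @ bit 6 → (0xc249>>6)&0xff = 0x9
chan:5 @ bit 1 → (0xc249>>1)&0x1f = 0x4  ←
kind:1 @ bit 0 → (0xc249>>0)&0x1 = 0x1
chan signed 5b, MSB=0: value = 4

4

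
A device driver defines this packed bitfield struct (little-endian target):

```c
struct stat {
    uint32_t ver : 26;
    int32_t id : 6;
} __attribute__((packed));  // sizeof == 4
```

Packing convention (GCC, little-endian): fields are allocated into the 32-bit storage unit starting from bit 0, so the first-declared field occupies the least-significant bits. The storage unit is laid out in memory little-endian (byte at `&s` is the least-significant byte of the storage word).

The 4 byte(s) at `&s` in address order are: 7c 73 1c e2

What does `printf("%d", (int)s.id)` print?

[0]=0x7c [1]=0x73 [2]=0x1c [3]=0xe2 (little-endian) → word 0xe21c737c
ver:26 @ bit 0 → (0xe21c737c>>0)&0x3ffffff = 0x21c737c
id:6 @ bit 26 → (0xe21c737c>>26)&0x3f = 0x38  ←
id signed 6b, MSB=1: 56 - 64 = -8

-8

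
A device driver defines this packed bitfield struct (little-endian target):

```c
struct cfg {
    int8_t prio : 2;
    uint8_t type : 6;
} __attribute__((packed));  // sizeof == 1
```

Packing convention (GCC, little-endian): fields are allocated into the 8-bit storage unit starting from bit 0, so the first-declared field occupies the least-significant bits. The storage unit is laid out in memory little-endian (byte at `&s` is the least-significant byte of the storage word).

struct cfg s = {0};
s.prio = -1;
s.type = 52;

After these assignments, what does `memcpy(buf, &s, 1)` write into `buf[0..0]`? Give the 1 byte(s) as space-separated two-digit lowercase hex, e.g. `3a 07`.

d3

prio (2b) val=-1 bits=0x3 at bit 0: 0x03
type (6b) val=52 bits=0x34 at bit 2: 0xd3
word = 0xd3 → little-endian bytes:
  [0]=0xd3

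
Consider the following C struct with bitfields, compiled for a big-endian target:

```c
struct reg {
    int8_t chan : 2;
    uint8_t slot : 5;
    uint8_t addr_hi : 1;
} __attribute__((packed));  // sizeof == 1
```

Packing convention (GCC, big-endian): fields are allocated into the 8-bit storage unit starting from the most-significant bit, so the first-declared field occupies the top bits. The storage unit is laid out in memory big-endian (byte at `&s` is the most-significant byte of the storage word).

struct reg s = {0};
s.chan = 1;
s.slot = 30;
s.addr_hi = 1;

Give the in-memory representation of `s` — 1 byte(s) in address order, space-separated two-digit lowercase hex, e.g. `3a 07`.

7d

chan:2 = 1 → 0x1 << 6 → word 0x40
slot:5 = 30 → 0x1e << 1 → word 0x7c
addr_hi:1 = 1 → 0x1 << 0 → word 0x7d
word = 0x7d → big-endian bytes:
  [0]=0x7d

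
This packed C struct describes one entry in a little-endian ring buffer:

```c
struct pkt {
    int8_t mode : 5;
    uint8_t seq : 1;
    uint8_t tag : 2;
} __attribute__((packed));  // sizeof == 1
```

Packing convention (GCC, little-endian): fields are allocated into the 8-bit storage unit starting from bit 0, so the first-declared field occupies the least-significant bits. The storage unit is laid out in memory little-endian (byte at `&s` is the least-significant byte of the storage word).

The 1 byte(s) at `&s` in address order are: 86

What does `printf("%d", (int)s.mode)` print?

6

[0]=0x86 (little-endian) → word 0x86
mode [0+:5] = (word>>0) & 0x1f = 6  ←
seq [5+:1] = (word>>5) & 0x1 = 0
tag [6+:2] = (word>>6) & 0x3 = 2
mode signed 5b, MSB=0: value = 6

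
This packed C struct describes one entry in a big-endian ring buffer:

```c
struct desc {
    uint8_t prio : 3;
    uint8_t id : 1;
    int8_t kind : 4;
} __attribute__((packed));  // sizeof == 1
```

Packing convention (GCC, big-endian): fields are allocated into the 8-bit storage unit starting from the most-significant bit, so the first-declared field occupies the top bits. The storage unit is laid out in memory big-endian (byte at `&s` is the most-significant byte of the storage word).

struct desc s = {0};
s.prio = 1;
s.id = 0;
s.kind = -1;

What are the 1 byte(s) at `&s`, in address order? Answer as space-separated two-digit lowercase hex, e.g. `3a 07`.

2f

prio:3 = 1 → 0x1 << 5 → word 0x20
id:1 = 0 → 0x0 << 4 → word 0x20
kind:4 = -1 → 0xf << 0 → word 0x2f
word = 0x2f → big-endian bytes:
  [0]=0x2f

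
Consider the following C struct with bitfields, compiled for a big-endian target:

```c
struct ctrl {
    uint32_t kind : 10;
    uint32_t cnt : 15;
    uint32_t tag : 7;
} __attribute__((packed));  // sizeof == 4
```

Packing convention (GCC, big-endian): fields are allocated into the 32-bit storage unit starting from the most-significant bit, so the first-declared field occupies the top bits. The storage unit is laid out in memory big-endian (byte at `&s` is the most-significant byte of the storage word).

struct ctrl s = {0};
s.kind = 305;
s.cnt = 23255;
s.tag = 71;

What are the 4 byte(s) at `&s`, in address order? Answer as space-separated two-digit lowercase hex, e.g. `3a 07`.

4c 6d 6b c7

[22+:10] kind=305 & 0x3ff = 0x131; word=0x4c400000
[7+:15] cnt=23255 & 0x7fff = 0x5ad7; word=0x4c6d6b80
[0+:7] tag=71 & 0x7f = 0x47; word=0x4c6d6bc7
word = 0x4c6d6bc7 → big-endian bytes:
  [0]=0x4c  [1]=0x6d  [2]=0x6b  [3]=0xc7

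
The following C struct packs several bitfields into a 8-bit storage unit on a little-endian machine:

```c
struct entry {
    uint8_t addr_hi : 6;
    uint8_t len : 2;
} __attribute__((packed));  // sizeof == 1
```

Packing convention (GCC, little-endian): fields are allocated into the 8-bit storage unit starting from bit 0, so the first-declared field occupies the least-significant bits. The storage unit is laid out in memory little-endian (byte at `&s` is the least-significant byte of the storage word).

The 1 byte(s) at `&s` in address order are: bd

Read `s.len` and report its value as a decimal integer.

[0]=0xbd (little-endian) → word 0xbd
addr_hi:6 @ bit 0 → (0xbd>>0)&0x3f = 0x3d
len:2 @ bit 6 → (0xbd>>6)&0x3 = 0x2  ←

2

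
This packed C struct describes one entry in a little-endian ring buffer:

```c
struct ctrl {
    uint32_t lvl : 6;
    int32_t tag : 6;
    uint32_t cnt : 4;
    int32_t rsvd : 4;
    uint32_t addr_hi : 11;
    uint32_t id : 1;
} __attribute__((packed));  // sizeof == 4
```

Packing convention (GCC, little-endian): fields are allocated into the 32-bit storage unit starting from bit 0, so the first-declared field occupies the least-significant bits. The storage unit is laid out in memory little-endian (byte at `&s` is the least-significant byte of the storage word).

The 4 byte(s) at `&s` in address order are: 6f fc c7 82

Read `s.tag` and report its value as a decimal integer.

[0]=0x6f [1]=0xfc [2]=0xc7 [3]=0x82 (little-endian) → word 0x82c7fc6f
lvl:6 @ bit 0 → (0x82c7fc6f>>0)&0x3f = 0x2f
tag:6 @ bit 6 → (0x82c7fc6f>>6)&0x3f = 0x31  ←
cnt:4 @ bit 12 → (0x82c7fc6f>>12)&0xf = 0xf
rsvd:4 @ bit 16 → (0x82c7fc6f>>16)&0xf = 0x7
addr_hi:11 @ bit 20 → (0x82c7fc6f>>20)&0x7ff = 0x2c
id:1 @ bit 31 → (0x82c7fc6f>>31)&0x1 = 0x1
tag signed 6b, MSB=1: 49 - 64 = -15

-15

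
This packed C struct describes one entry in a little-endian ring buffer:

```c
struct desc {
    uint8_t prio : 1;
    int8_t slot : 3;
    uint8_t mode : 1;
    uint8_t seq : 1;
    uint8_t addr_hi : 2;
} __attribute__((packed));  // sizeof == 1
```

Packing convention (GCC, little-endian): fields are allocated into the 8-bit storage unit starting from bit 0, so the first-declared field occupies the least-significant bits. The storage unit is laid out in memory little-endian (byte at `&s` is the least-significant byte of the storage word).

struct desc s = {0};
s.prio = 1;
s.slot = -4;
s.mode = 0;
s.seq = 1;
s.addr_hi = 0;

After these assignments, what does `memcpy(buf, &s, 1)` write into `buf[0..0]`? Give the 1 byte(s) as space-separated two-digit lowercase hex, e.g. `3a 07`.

29

[0+:1] prio=1 & 0x1 = 0x1; word=0x01
[1+:3] slot=-4 & 0x7 = 0x4; word=0x09
[4+:1] mode=0 & 0x1 = 0x0; word=0x09
[5+:1] seq=1 & 0x1 = 0x1; word=0x29
[6+:2] addr_hi=0 & 0x3 = 0x0; word=0x29
word = 0x29 → little-endian bytes:
  [0]=0x29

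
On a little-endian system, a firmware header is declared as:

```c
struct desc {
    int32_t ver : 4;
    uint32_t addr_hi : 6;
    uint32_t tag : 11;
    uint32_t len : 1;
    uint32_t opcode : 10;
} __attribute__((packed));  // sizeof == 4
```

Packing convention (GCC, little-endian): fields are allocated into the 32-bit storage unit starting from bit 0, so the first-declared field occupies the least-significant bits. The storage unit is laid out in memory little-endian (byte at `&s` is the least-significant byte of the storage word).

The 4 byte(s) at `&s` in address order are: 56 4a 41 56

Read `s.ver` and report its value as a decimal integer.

[0]=0x56 [1]=0x4a [2]=0x41 [3]=0x56 (little-endian) → word 0x56414a56
ver:4 @ bit 0 → (0x56414a56>>0)&0xf = 0x6  ←
addr_hi:6 @ bit 4 → (0x56414a56>>4)&0x3f = 0x25
tag:11 @ bit 10 → (0x56414a56>>10)&0x7ff = 0x52
len:1 @ bit 21 → (0x56414a56>>21)&0x1 = 0x0
opcode:10 @ bit 22 → (0x56414a56>>22)&0x3ff = 0x159
ver signed 4b, MSB=0: value = 6

6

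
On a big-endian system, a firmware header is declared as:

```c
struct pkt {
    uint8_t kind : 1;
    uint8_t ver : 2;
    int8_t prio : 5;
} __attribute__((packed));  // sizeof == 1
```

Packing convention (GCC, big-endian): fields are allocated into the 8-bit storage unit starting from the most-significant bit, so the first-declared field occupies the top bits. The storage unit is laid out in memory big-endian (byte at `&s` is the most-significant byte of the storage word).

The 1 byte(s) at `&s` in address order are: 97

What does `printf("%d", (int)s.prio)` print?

-9

[0]=0x97 (big-endian) → word 0x97
kind [7+:1] = (word>>7) & 0x1 = 1
ver [5+:2] = (word>>5) & 0x3 = 0
prio [0+:5] = (word>>0) & 0x1f = 23  ←
prio signed 5b, MSB=1: 23 - 32 = -9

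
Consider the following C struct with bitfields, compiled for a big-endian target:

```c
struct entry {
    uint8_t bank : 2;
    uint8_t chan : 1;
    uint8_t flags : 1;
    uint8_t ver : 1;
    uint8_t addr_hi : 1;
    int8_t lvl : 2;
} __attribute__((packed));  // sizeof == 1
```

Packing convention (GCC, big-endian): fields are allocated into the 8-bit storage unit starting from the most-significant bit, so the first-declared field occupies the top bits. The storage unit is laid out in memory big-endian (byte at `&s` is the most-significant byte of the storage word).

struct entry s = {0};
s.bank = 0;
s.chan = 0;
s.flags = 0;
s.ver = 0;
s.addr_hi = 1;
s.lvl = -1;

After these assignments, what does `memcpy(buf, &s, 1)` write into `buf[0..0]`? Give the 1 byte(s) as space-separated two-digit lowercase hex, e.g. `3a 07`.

[6+:2] bank=0 & 0x3 = 0x0; word=0x00
[5+:1] chan=0 & 0x1 = 0x0; word=0x00
[4+:1] flags=0 & 0x1 = 0x0; word=0x00
[3+:1] ver=0 & 0x1 = 0x0; word=0x00
[2+:1] addr_hi=1 & 0x1 = 0x1; word=0x04
[0+:2] lvl=-1 & 0x3 = 0x3; word=0x07
word = 0x07 → big-endian bytes:
  [0]=0x07

07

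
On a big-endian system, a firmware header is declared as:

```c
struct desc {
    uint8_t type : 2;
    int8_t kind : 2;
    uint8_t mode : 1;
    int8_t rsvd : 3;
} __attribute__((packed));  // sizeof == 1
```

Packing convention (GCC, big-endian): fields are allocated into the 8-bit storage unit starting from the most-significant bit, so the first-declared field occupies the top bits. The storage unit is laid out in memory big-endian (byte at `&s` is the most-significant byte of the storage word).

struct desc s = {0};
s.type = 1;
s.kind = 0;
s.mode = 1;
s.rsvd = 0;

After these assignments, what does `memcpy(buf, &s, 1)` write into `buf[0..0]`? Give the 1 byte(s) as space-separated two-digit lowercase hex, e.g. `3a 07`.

48

[6+:2] type=1 & 0x3 = 0x1; word=0x40
[4+:2] kind=0 & 0x3 = 0x0; word=0x40
[3+:1] mode=1 & 0x1 = 0x1; word=0x48
[0+:3] rsvd=0 & 0x7 = 0x0; word=0x48
word = 0x48 → big-endian bytes:
  [0]=0x48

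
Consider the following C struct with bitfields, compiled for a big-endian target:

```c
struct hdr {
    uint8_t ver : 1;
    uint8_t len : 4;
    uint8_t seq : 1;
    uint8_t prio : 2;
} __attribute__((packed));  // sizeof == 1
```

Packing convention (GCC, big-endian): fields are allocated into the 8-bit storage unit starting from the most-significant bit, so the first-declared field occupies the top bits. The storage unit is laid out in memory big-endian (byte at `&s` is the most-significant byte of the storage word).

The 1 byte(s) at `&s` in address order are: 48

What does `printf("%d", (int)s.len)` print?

[0]=0x48 (big-endian) → word 0x48
ver [7+:1] = (word>>7) & 0x1 = 0
len [3+:4] = (word>>3) & 0xf = 9  ←
seq [2+:1] = (word>>2) & 0x1 = 0
prio [0+:2] = (word>>0) & 0x3 = 0

9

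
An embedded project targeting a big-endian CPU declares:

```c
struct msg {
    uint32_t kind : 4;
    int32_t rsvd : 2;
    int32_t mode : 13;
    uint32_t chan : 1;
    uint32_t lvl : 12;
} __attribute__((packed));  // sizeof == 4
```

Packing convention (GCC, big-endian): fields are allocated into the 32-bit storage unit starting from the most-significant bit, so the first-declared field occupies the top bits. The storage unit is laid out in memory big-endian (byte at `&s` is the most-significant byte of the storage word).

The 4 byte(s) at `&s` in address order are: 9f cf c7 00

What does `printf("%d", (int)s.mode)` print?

-386

[0]=0x9f [1]=0xcf [2]=0xc7 [3]=0x00 (big-endian) → word 0x9fcfc700
kind:4 @ bit 28 → (0x9fcfc700>>28)&0xf = 0x9
rsvd:2 @ bit 26 → (0x9fcfc700>>26)&0x3 = 0x3
mode:13 @ bit 13 → (0x9fcfc700>>13)&0x1fff = 0x1e7e  ←
chan:1 @ bit 12 → (0x9fcfc700>>12)&0x1 = 0x0
lvl:12 @ bit 0 → (0x9fcfc700>>0)&0xfff = 0x700
mode signed 13b, MSB=1: 7806 - 8192 = -386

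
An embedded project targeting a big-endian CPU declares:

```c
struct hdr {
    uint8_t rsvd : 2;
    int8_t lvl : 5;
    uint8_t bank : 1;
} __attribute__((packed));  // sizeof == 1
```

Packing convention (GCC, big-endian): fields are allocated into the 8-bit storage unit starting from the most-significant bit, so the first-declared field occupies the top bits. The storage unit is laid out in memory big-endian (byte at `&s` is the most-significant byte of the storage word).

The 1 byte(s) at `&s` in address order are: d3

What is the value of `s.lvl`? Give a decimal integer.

[0]=0xd3 (big-endian) → word 0xd3
rsvd [6+:2] = (word>>6) & 0x3 = 3
lvl [1+:5] = (word>>1) & 0x1f = 9  ←
bank [0+:1] = (word>>0) & 0x1 = 1
lvl signed 5b, MSB=0: value = 9

9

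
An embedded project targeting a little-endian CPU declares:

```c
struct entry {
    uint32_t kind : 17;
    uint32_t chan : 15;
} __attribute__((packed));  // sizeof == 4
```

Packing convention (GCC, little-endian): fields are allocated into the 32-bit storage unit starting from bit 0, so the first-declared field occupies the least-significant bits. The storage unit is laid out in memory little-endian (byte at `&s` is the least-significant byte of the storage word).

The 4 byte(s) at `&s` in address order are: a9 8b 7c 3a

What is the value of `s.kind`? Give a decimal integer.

35753

[0]=0xa9 [1]=0x8b [2]=0x7c [3]=0x3a (little-endian) → word 0x3a7c8ba9
kind:17 @ bit 0 → (0x3a7c8ba9>>0)&0x1ffff = 0x8ba9  ←
chan:15 @ bit 17 → (0x3a7c8ba9>>17)&0x7fff = 0x1d3e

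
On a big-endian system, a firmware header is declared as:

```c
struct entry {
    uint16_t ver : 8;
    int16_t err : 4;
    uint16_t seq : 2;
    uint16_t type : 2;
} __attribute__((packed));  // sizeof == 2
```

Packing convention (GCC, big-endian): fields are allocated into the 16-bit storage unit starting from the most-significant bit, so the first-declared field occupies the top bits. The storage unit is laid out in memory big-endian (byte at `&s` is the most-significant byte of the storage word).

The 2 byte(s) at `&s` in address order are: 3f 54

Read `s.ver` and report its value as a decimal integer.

63

[0]=0x3f [1]=0x54 (big-endian) → word 0x3f54
ver [8+:8] = (word>>8) & 0xff = 63  ←
err [4+:4] = (word>>4) & 0xf = 5
seq [2+:2] = (word>>2) & 0x3 = 1
type [0+:2] = (word>>0) & 0x3 = 0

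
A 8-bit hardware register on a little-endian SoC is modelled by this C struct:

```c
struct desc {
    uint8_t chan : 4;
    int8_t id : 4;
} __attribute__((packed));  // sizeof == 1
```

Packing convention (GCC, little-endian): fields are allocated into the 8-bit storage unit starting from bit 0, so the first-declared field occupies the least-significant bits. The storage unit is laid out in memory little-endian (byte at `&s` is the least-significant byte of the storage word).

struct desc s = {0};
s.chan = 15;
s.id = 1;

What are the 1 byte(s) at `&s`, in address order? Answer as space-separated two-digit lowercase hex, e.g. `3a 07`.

1f

chan (4b) val=15 bits=0xf at bit 0: 0x0f
id (4b) val=1 bits=0x1 at bit 4: 0x1f
word = 0x1f → little-endian bytes:
  [0]=0x1f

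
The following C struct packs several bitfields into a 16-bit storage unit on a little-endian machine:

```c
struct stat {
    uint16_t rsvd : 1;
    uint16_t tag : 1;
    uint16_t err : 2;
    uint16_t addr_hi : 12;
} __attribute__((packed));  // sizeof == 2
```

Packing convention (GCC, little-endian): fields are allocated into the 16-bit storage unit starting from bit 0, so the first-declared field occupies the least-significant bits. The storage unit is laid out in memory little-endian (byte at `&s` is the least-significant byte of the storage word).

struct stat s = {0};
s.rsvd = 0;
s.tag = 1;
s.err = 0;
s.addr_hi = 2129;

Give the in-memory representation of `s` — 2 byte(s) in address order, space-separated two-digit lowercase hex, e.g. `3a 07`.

rsvd (1b) val=0 bits=0x0 at bit 0: 0x0000
tag (1b) val=1 bits=0x1 at bit 1: 0x0002
err (2b) val=0 bits=0x0 at bit 2: 0x0002
addr_hi (12b) val=2129 bits=0x851 at bit 4: 0x8512
word = 0x8512 → little-endian bytes:
  [0]=0x12  [1]=0x85

12 85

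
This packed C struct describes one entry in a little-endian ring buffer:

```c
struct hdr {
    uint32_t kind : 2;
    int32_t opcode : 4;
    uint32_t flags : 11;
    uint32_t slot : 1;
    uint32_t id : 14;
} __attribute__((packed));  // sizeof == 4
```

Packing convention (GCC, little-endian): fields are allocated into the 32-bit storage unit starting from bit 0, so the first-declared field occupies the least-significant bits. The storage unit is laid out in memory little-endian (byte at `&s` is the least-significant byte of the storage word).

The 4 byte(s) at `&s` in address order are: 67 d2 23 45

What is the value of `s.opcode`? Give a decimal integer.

-7

[0]=0x67 [1]=0xd2 [2]=0x23 [3]=0x45 (little-endian) → word 0x4523d267
kind [0+:2] = (word>>0) & 0x3 = 3
opcode [2+:4] = (word>>2) & 0xf = 9  ←
flags [6+:11] = (word>>6) & 0x7ff = 1865
slot [17+:1] = (word>>17) & 0x1 = 1
id [18+:14] = (word>>18) & 0x3fff = 4424
opcode signed 4b, MSB=1: 9 - 16 = -7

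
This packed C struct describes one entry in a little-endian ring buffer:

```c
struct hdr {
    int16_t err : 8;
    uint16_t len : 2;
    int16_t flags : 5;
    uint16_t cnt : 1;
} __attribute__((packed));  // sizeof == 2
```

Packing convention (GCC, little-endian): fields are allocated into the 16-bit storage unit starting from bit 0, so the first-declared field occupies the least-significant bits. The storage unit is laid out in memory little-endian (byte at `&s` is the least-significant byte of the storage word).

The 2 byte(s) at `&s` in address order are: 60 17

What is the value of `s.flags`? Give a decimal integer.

5

[0]=0x60 [1]=0x17 (little-endian) → word 0x1760
err [0+:8] = (word>>0) & 0xff = 96
len [8+:2] = (word>>8) & 0x3 = 3
flags [10+:5] = (word>>10) & 0x1f = 5  ←
cnt [15+:1] = (word>>15) & 0x1 = 0
flags signed 5b, MSB=0: value = 5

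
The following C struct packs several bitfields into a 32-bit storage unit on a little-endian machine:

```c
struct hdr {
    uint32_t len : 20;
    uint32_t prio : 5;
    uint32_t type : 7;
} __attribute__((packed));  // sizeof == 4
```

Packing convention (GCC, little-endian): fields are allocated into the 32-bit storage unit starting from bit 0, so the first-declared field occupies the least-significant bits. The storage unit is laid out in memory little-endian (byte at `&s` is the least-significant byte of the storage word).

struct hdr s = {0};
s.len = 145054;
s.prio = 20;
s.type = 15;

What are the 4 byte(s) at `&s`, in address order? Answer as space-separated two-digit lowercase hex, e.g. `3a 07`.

len (20b) val=145054 bits=0x2369e at bit 0: 0x0002369e
prio (5b) val=20 bits=0x14 at bit 20: 0x0142369e
type (7b) val=15 bits=0xf at bit 25: 0x1f42369e
word = 0x1f42369e → little-endian bytes:
  [0]=0x9e  [1]=0x36  [2]=0x42  [3]=0x1f

9e 36 42 1f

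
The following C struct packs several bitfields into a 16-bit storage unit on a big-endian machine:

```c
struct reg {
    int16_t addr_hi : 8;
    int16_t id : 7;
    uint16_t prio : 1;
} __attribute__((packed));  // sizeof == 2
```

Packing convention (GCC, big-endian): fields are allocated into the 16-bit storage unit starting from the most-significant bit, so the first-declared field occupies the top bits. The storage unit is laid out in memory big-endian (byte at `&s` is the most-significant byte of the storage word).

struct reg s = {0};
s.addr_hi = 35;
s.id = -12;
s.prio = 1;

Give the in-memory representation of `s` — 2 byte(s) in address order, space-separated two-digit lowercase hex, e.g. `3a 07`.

[8+:8] addr_hi=35 & 0xff = 0x23; word=0x2300
[1+:7] id=-12 & 0x7f = 0x74; word=0x23e8
[0+:1] prio=1 & 0x1 = 0x1; word=0x23e9
word = 0x23e9 → big-endian bytes:
  [0]=0x23  [1]=0xe9

23 e9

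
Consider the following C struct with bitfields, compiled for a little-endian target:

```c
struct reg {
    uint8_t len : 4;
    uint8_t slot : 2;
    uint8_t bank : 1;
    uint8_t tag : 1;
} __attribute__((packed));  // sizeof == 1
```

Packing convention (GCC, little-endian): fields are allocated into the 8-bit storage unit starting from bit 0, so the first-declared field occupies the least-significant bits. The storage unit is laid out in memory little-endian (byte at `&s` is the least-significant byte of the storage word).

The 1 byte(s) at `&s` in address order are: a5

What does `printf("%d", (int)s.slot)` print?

[0]=0xa5 (little-endian) → word 0xa5
len:4 @ bit 0 → (0xa5>>0)&0xf = 0x5
slot:2 @ bit 4 → (0xa5>>4)&0x3 = 0x2  ←
bank:1 @ bit 6 → (0xa5>>6)&0x1 = 0x0
tag:1 @ bit 7 → (0xa5>>7)&0x1 = 0x1

2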